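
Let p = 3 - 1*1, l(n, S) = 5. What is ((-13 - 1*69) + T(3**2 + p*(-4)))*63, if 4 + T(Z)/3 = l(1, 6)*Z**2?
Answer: -4977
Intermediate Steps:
p = 2 (p = 3 - 1 = 2)
T(Z) = -12 + 15*Z**2 (T(Z) = -12 + 3*(5*Z**2) = -12 + 15*Z**2)
((-13 - 1*69) + T(3**2 + p*(-4)))*63 = ((-13 - 1*69) + (-12 + 15*(3**2 + 2*(-4))**2))*63 = ((-13 - 69) + (-12 + 15*(9 - 8)**2))*63 = (-82 + (-12 + 15*1**2))*63 = (-82 + (-12 + 15*1))*63 = (-82 + (-12 + 15))*63 = (-82 + 3)*63 = -79*63 = -4977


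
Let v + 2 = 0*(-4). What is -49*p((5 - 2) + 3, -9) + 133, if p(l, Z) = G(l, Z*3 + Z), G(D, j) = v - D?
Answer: 525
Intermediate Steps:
v = -2 (v = -2 + 0*(-4) = -2 + 0 = -2)
G(D, j) = -2 - D
p(l, Z) = -2 - l
-49*p((5 - 2) + 3, -9) + 133 = -49*(-2 - ((5 - 2) + 3)) + 133 = -49*(-2 - (3 + 3)) + 133 = -49*(-2 - 1*6) + 133 = -49*(-2 - 6) + 133 = -49*(-8) + 133 = 392 + 133 = 525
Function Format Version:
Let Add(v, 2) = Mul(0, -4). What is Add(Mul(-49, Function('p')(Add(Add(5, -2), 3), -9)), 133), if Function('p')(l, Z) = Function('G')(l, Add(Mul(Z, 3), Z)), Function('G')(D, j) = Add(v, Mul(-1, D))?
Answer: 525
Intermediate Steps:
v = -2 (v = Add(-2, Mul(0, -4)) = Add(-2, 0) = -2)
Function('G')(D, j) = Add(-2, Mul(-1, D))
Function('p')(l, Z) = Add(-2, Mul(-1, l))
Add(Mul(-49, Function('p')(Add(Add(5, -2), 3), -9)), 133) = Add(Mul(-49, Add(-2, Mul(-1, Add(Add(5, -2), 3)))), 133) = Add(Mul(-49, Add(-2, Mul(-1, Add(3, 3)))), 133) = Add(Mul(-49, Add(-2, Mul(-1, 6))), 133) = Add(Mul(-49, Add(-2, -6)), 133) = Add(Mul(-49, -8), 133) = Add(392, 133) = 525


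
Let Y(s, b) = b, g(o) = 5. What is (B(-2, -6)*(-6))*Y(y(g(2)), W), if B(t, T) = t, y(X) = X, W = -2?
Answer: -24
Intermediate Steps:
(B(-2, -6)*(-6))*Y(y(g(2)), W) = -2*(-6)*(-2) = 12*(-2) = -24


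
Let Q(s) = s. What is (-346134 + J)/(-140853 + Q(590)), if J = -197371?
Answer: 543505/140263 ≈ 3.8749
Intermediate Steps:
(-346134 + J)/(-140853 + Q(590)) = (-346134 - 197371)/(-140853 + 590) = -543505/(-140263) = -543505*(-1/140263) = 543505/140263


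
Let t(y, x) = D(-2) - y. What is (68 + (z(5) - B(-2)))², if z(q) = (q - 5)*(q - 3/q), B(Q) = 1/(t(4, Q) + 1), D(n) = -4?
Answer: 227529/49 ≈ 4643.4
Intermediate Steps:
t(y, x) = -4 - y
B(Q) = -⅐ (B(Q) = 1/((-4 - 1*4) + 1) = 1/((-4 - 4) + 1) = 1/(-8 + 1) = 1/(-7) = -⅐)
z(q) = (-5 + q)*(q - 3/q)
(68 + (z(5) - B(-2)))² = (68 + ((-3 + 5² - 5*5 + 15/5) - 1*(-⅐)))² = (68 + ((-3 + 25 - 25 + 15*(⅕)) + ⅐))² = (68 + ((-3 + 25 - 25 + 3) + ⅐))² = (68 + (0 + ⅐))² = (68 + ⅐)² = (477/7)² = 227529/49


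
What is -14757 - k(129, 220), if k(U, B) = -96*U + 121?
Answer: -2494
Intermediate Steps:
k(U, B) = 121 - 96*U
-14757 - k(129, 220) = -14757 - (121 - 96*129) = -14757 - (121 - 12384) = -14757 - 1*(-12263) = -14757 + 12263 = -2494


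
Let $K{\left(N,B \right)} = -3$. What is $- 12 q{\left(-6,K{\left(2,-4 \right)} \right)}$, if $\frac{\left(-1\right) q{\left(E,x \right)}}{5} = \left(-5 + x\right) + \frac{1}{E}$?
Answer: $-490$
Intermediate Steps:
$q{\left(E,x \right)} = 25 - 5 x - \frac{5}{E}$ ($q{\left(E,x \right)} = - 5 \left(\left(-5 + x\right) + \frac{1}{E}\right) = - 5 \left(-5 + x + \frac{1}{E}\right) = 25 - 5 x - \frac{5}{E}$)
$- 12 q{\left(-6,K{\left(2,-4 \right)} \right)} = - 12 \left(25 - -15 - \frac{5}{-6}\right) = - 12 \left(25 + 15 - - \frac{5}{6}\right) = - 12 \left(25 + 15 + \frac{5}{6}\right) = \left(-12\right) \frac{245}{6} = -490$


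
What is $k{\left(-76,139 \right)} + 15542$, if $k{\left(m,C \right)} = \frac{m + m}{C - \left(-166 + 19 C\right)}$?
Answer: $\frac{4538283}{292} \approx 15542.0$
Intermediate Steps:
$k{\left(m,C \right)} = \frac{2 m}{166 - 18 C}$ ($k{\left(m,C \right)} = \frac{2 m}{C - \left(-166 + 19 C\right)} = \frac{2 m}{166 - 18 C}$)
$k{\left(-76,139 \right)} + 15542 = \left(-1\right) \left(-76\right) \frac{1}{-83 + 9 \cdot 139} + 15542 = \left(-1\right) \left(-76\right) \frac{1}{-83 + 1251} + 15542 = \left(-1\right) \left(-76\right) \frac{1}{1168} + 15542 = \frac{19}{292} + 15542 = \frac{4538283}{292}$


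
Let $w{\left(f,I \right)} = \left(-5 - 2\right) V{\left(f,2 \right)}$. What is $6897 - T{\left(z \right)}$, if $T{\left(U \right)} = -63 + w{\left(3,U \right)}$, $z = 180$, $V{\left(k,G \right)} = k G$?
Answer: $7002$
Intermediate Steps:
$V{\left(k,G \right)} = G k$
$w{\left(f,I \right)} = - 14 f$ ($w{\left(f,I \right)} = \left(-5 - 2\right) 2 f = - 7 \cdot 2 f = - 14 f$)
$T{\left(U \right)} = -105$ ($T{\left(U \right)} = -63 - 42 = -105$)
$6897 - T{\left(z \right)} = 6897 - -105 = 6897 + 105 = 7002$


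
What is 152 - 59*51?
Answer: -2857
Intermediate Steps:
152 - 59*51 = 152 - 3009 = -2857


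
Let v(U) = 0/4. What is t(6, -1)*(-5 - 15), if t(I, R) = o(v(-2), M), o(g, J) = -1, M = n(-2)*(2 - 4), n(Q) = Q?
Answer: 20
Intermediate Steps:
v(U) = 0 (v(U) = 0*(¼) = 0)
M = 4 (M = -2*(2 - 4) = -2*(-2) = 4)
t(I, R) = -1
t(6, -1)*(-5 - 15) = -(-5 - 15) = -1*(-20) = 20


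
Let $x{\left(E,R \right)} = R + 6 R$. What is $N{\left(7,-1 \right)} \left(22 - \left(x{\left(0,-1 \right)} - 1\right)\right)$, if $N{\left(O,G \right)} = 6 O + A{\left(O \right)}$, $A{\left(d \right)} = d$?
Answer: $1470$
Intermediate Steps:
$x{\left(E,R \right)} = 7 R$
$N{\left(O,G \right)} = 7 O$ ($N{\left(O,G \right)} = 6 O + O = 7 O$)
$N{\left(7,-1 \right)} \left(22 - \left(x{\left(0,-1 \right)} - 1\right)\right) = 7 \cdot 7 \left(22 - \left(7 \left(-1\right) - 1\right)\right) = 49 \left(22 - \left(-7 - 1\right)\right) = 49 \left(22 - -8\right) = 49 \left(22 + 8\right) = 49 \cdot 30 = 1470$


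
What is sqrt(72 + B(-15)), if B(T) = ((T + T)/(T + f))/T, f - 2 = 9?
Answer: sqrt(286)/2 ≈ 8.4558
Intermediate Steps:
f = 11 (f = 2 + 9 = 11)
B(T) = 2/(11 + T) (B(T) = ((T + T)/(T + 11))/T = ((2*T)/(11 + T))/T = (2*T/(11 + T))/T = 2/(11 + T))
sqrt(72 + B(-15)) = sqrt(72 + 2/(11 - 15)) = sqrt(72 + 2/(-4)) = sqrt(72 + 2*(-1/4)) = sqrt(72 - 1/2) = sqrt(143/2) = sqrt(286)/2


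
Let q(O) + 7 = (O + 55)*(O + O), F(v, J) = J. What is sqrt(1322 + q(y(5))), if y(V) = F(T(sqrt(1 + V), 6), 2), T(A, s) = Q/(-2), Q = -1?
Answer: sqrt(1543) ≈ 39.281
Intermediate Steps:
T(A, s) = 1/2 (T(A, s) = -1/(-2) = -1*(-1/2) = 1/2)
y(V) = 2
q(O) = -7 + 2*O*(55 + O) (q(O) = -7 + (O + 55)*(O + O) = -7 + (55 + O)*(2*O) = -7 + 2*O*(55 + O))
sqrt(1322 + q(y(5))) = sqrt(1322 + (-7 + 2*2**2 + 110*2)) = sqrt(1322 + (-7 + 2*4 + 220)) = sqrt(1322 + (-7 + 8 + 220)) = sqrt(1322 + 221) = sqrt(1543)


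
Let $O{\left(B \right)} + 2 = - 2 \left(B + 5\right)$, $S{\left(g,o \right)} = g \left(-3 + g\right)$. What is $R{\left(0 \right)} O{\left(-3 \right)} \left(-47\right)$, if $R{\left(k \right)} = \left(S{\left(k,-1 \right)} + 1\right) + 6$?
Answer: $1974$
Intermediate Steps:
$O{\left(B \right)} = -12 - 2 B$ ($O{\left(B \right)} = -2 - 2 \left(B + 5\right) = -2 - 2 \left(5 + B\right) = -2 - \left(10 + 2 B\right) = -12 - 2 B$)
$R{\left(k \right)} = 7 + k \left(-3 + k\right)$ ($R{\left(k \right)} = \left(k \left(-3 + k\right) + 1\right) + 6 = \left(1 + k \left(-3 + k\right)\right) + 6 = 7 + k \left(-3 + k\right)$)
$R{\left(0 \right)} O{\left(-3 \right)} \left(-47\right) = \left(7 + 0 \left(-3 + 0\right)\right) \left(-12 - -6\right) \left(-47\right) = \left(7 + 0 \left(-3\right)\right) \left(-12 + 6\right) \left(-47\right) = \left(7 + 0\right) \left(\left(-6\right) \left(-47\right)\right) = 7 \cdot 282 = 1974$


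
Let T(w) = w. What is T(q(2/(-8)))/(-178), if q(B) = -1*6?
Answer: 3/89 ≈ 0.033708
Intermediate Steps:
q(B) = -6
T(q(2/(-8)))/(-178) = -6/(-178) = -6*(-1/178) = 3/89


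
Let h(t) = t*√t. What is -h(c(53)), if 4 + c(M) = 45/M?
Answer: 167*I*√8851/2809 ≈ 5.5932*I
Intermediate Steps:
c(M) = -4 + 45/M
h(t) = t^(3/2)
-h(c(53)) = -(-4 + 45/53)^(3/2) = -(-167/53)^(3/2) = -(-167)*I*√8851/2809 = 167*I*√8851/2809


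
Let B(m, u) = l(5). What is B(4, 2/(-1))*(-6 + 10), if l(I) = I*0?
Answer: 0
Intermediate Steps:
l(I) = 0
B(m, u) = 0
B(4, 2/(-1))*(-6 + 10) = 0*(-6 + 10) = 0*4 = 0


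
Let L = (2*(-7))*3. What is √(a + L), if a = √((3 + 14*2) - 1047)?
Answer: √(-42 + 2*I*√254) ≈ 2.3158 + 6.8821*I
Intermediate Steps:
a = 2*I*√254 (a = √((3 + 28) - 1047) = √(31 - 1047) = √(-1016) = 2*I*√254 ≈ 31.875*I)
L = -42 (L = -14*3 = -42)
√(a + L) = √(2*I*√254 - 42) = √(-42 + 2*I*√254)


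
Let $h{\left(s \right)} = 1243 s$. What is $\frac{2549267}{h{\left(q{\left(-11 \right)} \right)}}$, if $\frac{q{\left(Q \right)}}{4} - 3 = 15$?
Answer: $\frac{2549267}{89496} \approx 28.485$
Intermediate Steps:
$q{\left(Q \right)} = 72$ ($q{\left(Q \right)} = 12 + 4 \cdot 15 = 12 + 60 = 72$)
$\frac{2549267}{h{\left(q{\left(-11 \right)} \right)}} = \frac{2549267}{1243 \cdot 72} = \frac{2549267}{89496}$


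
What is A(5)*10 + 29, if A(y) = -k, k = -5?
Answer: 79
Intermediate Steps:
A(y) = 5 (A(y) = -1*(-5) = 5)
A(5)*10 + 29 = 5*10 + 29 = 50 + 29 = 79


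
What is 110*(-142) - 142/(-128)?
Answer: -999609/64 ≈ -15619.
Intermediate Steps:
110*(-142) - 142/(-128) = -15620 - 142*(-1/128) = -15620 + 71/64 = -999609/64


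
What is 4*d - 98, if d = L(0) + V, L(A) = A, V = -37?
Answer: -246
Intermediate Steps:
d = -37 (d = 0 - 37 = -37)
4*d - 98 = 4*(-37) - 98 = -148 - 98 = -246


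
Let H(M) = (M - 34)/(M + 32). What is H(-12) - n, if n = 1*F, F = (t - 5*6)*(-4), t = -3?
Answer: -1343/10 ≈ -134.30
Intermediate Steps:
F = 132 (F = (-3 - 5*6)*(-4) = (-3 - 30)*(-4) = -33*(-4) = 132)
n = 132 (n = 1*132 = 132)
H(M) = (-34 + M)/(32 + M)
H(-12) - n = (-34 - 12)/(32 - 12) - 1*132 = -46/20 - 132 = (1/20)*(-46) - 132 = -23/10 - 132 = -1343/10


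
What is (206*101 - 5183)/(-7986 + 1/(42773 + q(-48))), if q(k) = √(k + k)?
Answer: 15623*(-4*√6 + 42773*I)/(-341585177*I + 31944*√6) ≈ -1.9563 + 1.2506e-12*I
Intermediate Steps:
q(k) = √2*√k (q(k) = √(2*k) = √2*√k)
(206*101 - 5183)/(-7986 + 1/(42773 + q(-48))) = (206*101 - 5183)/(-7986 + 1/(42773 + √2*√(-48))) = (20806 - 5183)/(-7986 + 1/(42773 + √2*(4*I*√3))) = 15623/(-7986 + 1/(42773 + 4*I*√6))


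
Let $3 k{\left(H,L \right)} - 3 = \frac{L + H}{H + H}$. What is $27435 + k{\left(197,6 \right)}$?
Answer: $\frac{32429555}{1182} \approx 27436.0$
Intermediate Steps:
$k{\left(H,L \right)} = 1 + \frac{H + L}{6 H}$ ($k{\left(H,L \right)} = 1 + \frac{\left(L + H\right) \frac{1}{H + H}}{3} = 1 + \frac{\left(H + L\right) \frac{1}{2 H}}{3} = 1 + \frac{\frac{1}{2} \frac{1}{H} \left(H + L\right)}{3} = 1 + \frac{H + L}{6 H}$)
$27435 + k{\left(197,6 \right)} = 27435 + \frac{6 + 7 \cdot 197}{6 \cdot 197} = 27435 + \frac{1}{6} \cdot \frac{1}{197} \left(6 + 1379\right) = 27435 + \frac{1}{6} \cdot \frac{1}{197} \cdot 1385 = 27435 + \frac{1385}{1182} = \frac{32429555}{1182}$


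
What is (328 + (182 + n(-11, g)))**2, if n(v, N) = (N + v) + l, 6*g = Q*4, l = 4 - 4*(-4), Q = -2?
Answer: 2411809/9 ≈ 2.6798e+5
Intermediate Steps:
l = 20 (l = 4 + 16 = 20)
g = -4/3 (g = (-2*4)/6 = (1/6)*(-8) = -4/3 ≈ -1.3333)
n(v, N) = 20 + N + v (n(v, N) = (N + v) + 20 = 20 + N + v)
(328 + (182 + n(-11, g)))**2 = (328 + (182 + (20 - 4/3 - 11)))**2 = (328 + (182 + 23/3))**2 = (328 + 569/3)**2 = (1553/3)**2 = 2411809/9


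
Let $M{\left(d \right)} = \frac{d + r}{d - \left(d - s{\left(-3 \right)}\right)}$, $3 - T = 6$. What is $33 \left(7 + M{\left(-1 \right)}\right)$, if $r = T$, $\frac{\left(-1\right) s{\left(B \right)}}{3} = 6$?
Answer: $\frac{715}{3} \approx 238.33$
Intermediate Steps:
$T = -3$ ($T = 3 - 6 = -3$)
$s{\left(B \right)} = -18$ ($s{\left(B \right)} = \left(-3\right) 6 = -18$)
$r = -3$
$M{\left(d \right)} = \frac{1}{6} - \frac{d}{18}$ ($M{\left(d \right)} = \frac{d - 3}{d - \left(18 + d\right)} = \frac{-3 + d}{-18} = \left(-3 + d\right) \left(- \frac{1}{18}\right) = \frac{1}{6} - \frac{d}{18}$)
$33 \left(7 + M{\left(-1 \right)}\right) = 33 \left(7 + \left(\frac{1}{6} - - \frac{1}{18}\right)\right) = 33 \left(7 + \left(\frac{1}{6} + \frac{1}{18}\right)\right) = 33 \left(7 + \frac{2}{9}\right) = 33 \cdot \frac{65}{9} = \frac{715}{3}$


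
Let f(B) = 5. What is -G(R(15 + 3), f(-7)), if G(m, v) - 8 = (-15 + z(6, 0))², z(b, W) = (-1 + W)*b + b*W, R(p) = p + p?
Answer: -449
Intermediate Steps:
R(p) = 2*p
z(b, W) = W*b + b*(-1 + W) (z(b, W) = b*(-1 + W) + W*b = W*b + b*(-1 + W))
G(m, v) = 449 (G(m, v) = 8 + (-15 + 6*(-1 + 2*0))² = 8 + (-15 + 6*(-1 + 0))² = 8 + (-15 + 6*(-1))² = 8 + (-15 - 6)² = 8 + (-21)² = 8 + 441 = 449)
-G(R(15 + 3), f(-7)) = -1*449 = -449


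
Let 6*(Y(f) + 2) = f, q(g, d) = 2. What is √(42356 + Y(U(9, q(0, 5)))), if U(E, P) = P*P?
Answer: 2*√95298/3 ≈ 205.80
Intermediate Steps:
U(E, P) = P²
Y(f) = -2 + f/6
√(42356 + Y(U(9, q(0, 5)))) = √(42356 + (-2 + (⅙)*2²)) = √(42356 + (-2 + (⅙)*4)) = √(42356 + (-2 + ⅔)) = √(42356 - 4/3) = √(127064/3) = 2*√95298/3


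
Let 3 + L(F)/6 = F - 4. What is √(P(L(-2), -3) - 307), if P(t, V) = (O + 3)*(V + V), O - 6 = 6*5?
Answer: I*√541 ≈ 23.259*I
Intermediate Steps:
L(F) = -42 + 6*F (L(F) = -18 + 6*(F - 4) = -18 + 6*(-4 + F) = -18 + (-24 + 6*F) = -42 + 6*F)
O = 36 (O = 6 + 6*5 = 6 + 30 = 36)
P(t, V) = 78*V (P(t, V) = (36 + 3)*(V + V) = 39*(2*V) = 78*V)
√(P(L(-2), -3) - 307) = √(78*(-3) - 307) = √(-234 - 307) = √(-541) = I*√541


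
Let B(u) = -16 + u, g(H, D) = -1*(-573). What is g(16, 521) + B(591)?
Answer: 1148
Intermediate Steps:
g(H, D) = 573
g(16, 521) + B(591) = 573 + (-16 + 591) = 573 + 575 = 1148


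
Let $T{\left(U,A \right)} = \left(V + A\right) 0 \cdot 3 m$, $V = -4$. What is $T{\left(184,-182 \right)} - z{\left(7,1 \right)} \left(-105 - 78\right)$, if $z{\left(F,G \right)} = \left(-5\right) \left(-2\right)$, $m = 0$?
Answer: $1830$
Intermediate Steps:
$T{\left(U,A \right)} = 0$ ($T{\left(U,A \right)} = \left(-4 + A\right) 0 \cdot 3 \cdot 0 = 0 \cdot 3 \cdot 0 = 0 \cdot 0 = 0$)
$z{\left(F,G \right)} = 10$
$T{\left(184,-182 \right)} - z{\left(7,1 \right)} \left(-105 - 78\right) = 0 - 10 \left(-105 - 78\right) = 0 - 10 \left(-183\right) = 0 - -1830 = 0 + 1830 = 1830$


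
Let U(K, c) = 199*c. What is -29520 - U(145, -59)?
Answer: -17779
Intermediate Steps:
-29520 - U(145, -59) = -29520 - 199*(-59) = -29520 - 1*(-11741) = -29520 + 11741 = -17779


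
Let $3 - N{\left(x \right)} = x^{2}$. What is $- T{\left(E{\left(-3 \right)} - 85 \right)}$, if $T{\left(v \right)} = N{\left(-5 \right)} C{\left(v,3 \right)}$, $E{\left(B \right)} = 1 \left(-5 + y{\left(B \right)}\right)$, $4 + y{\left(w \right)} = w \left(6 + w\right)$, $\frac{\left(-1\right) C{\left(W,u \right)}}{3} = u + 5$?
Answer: $-528$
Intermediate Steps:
$C{\left(W,u \right)} = -15 - 3 u$ ($C{\left(W,u \right)} = - 3 \left(u + 5\right) = - 3 \left(5 + u\right) = -15 - 3 u$)
$y{\left(w \right)} = -4 + w \left(6 + w\right)$
$E{\left(B \right)} = -9 + B^{2} + 6 B$ ($E{\left(B \right)} = 1 \left(-5 + \left(-4 + B^{2} + 6 B\right)\right) = 1 \left(-9 + B^{2} + 6 B\right) = -9 + B^{2} + 6 B$)
$N{\left(x \right)} = 3 - x^{2}$
$T{\left(v \right)} = 528$ ($T{\left(v \right)} = \left(3 - \left(-5\right)^{2}\right) \left(-15 - 9\right) = \left(3 - 25\right) \left(-15 - 9\right) = \left(3 - 25\right) \left(-24\right) = \left(-22\right) \left(-24\right) = 528$)
$- T{\left(E{\left(-3 \right)} - 85 \right)} = \left(-1\right) 528 = -528$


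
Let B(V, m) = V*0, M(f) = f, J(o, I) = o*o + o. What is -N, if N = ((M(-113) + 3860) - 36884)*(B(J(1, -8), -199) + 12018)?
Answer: 398240466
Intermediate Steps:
J(o, I) = o + o² (J(o, I) = o² + o = o + o²)
B(V, m) = 0
N = -398240466 (N = ((-113 + 3860) - 36884)*(0 + 12018) = (3747 - 36884)*12018 = -33137*12018 = -398240466)
-N = -1*(-398240466) = 398240466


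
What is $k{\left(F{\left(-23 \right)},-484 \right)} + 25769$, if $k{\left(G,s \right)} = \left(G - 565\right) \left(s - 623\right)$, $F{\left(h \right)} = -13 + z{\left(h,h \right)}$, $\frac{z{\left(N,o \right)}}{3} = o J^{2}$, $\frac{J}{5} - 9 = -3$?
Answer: $69410315$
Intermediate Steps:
$J = 30$ ($J = 45 + 5 \left(-3\right) = 45 - 15 = 30$)
$z{\left(N,o \right)} = 2700 o$ ($z{\left(N,o \right)} = 3 o 30^{2} = 3 o 900 = 3 \cdot 900 o = 2700 o$)
$F{\left(h \right)} = -13 + 2700 h$
$k{\left(G,s \right)} = \left(-623 + s\right) \left(-565 + G\right)$ ($k{\left(G,s \right)} = \left(-565 + G\right) \left(-623 + s\right) = \left(-623 + s\right) \left(-565 + G\right)$)
$k{\left(F{\left(-23 \right)},-484 \right)} + 25769 = \left(351995 - 623 \left(-13 + 2700 \left(-23\right)\right) - -273460 + \left(-13 + 2700 \left(-23\right)\right) \left(-484\right)\right) + 25769 = \left(351995 - 623 \left(-13 - 62100\right) + 273460 + \left(-13 - 62100\right) \left(-484\right)\right) + 25769 = \left(351995 - -38696399 + 273460 - -30062692\right) + 25769 = \left(351995 + 38696399 + 273460 + 30062692\right) + 25769 = 69384546 + 25769 = 69410315$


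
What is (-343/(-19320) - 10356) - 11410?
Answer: -60074111/2760 ≈ -21766.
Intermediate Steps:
(-343/(-19320) - 10356) - 11410 = (-343*(-1/19320) - 10356) - 11410 = (49/2760 - 10356) - 11410 = -28582511/2760 - 11410 = -60074111/2760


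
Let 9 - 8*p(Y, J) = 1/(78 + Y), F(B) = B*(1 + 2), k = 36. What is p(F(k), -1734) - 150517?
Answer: -223967623/1488 ≈ -1.5052e+5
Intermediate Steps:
F(B) = 3*B (F(B) = B*3 = 3*B)
p(Y, J) = 9/8 - 1/(8*(78 + Y))
p(F(k), -1734) - 150517 = (701 + 9*(3*36))/(8*(78 + 3*36)) - 150517 = (701 + 9*108)/(8*(78 + 108)) - 150517 = (⅛)*(701 + 972)/186 - 150517 = (⅛)*(1/186)*1673 - 150517 = 1673/1488 - 150517 = -223967623/1488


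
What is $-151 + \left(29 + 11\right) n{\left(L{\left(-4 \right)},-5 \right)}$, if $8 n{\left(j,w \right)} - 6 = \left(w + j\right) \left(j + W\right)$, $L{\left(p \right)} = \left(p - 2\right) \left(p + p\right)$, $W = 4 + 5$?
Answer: $12134$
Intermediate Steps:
$W = 9$
$L{\left(p \right)} = 2 p \left(-2 + p\right)$ ($L{\left(p \right)} = \left(-2 + p\right) 2 p = 2 p \left(-2 + p\right)$)
$n{\left(j,w \right)} = \frac{3}{4} + \frac{\left(9 + j\right) \left(j + w\right)}{8}$ ($n{\left(j,w \right)} = \frac{3}{4} + \frac{\left(w + j\right) \left(j + 9\right)}{8} = \frac{3}{4} + \frac{\left(j + w\right) \left(9 + j\right)}{8} = \frac{3}{4} + \frac{\left(9 + j\right) \left(j + w\right)}{8}$)
$-151 + \left(29 + 11\right) n{\left(L{\left(-4 \right)},-5 \right)} = -151 + \left(29 + 11\right) \left(\frac{3}{4} + \frac{\left(2 \left(-4\right) \left(-2 - 4\right)\right)^{2}}{8} + \frac{9 \cdot 2 \left(-4\right) \left(-2 - 4\right)}{8} + \frac{9}{8} \left(-5\right) + \frac{1}{8} \cdot 2 \left(-4\right) \left(-2 - 4\right) \left(-5\right)\right) = -151 + 40 \left(\frac{3}{4} + \frac{\left(2 \left(-4\right) \left(-6\right)\right)^{2}}{8} + \frac{9 \cdot 2 \left(-4\right) \left(-6\right)}{8} - \frac{45}{8} + \frac{1}{8} \cdot 2 \left(-4\right) \left(-6\right) \left(-5\right)\right) = -151 + 40 \left(\frac{3}{4} + \frac{48^{2}}{8} + \frac{9}{8} \cdot 48 - \frac{45}{8} + \frac{1}{8} \cdot 48 \left(-5\right)\right) = -151 + 40 \left(\frac{3}{4} + \frac{1}{8} \cdot 2304 + 54 - \frac{45}{8} - 30\right) = -151 + 40 \left(\frac{3}{4} + 288 + 54 - \frac{45}{8} - 30\right) = -151 + 40 \cdot \frac{2457}{8} = -151 + 12285 = 12134$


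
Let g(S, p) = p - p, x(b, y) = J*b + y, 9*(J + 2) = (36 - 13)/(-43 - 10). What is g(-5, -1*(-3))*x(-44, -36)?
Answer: 0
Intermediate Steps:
J = -977/477 (J = -2 + ((36 - 13)/(-43 - 10))/9 = -2 + (23/(-53))/9 = -2 + (23*(-1/53))/9 = -2 + (⅑)*(-23/53) = -2 - 23/477 = -977/477 ≈ -2.0482)
x(b, y) = y - 977*b/477 (x(b, y) = -977*b/477 + y = y - 977*b/477)
g(S, p) = 0
g(-5, -1*(-3))*x(-44, -36) = 0*(-36 - 977/477*(-44)) = 0*(-36 + 42988/477) = 0*(25816/477) = 0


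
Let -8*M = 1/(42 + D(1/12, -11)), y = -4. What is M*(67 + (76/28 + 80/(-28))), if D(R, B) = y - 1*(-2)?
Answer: -117/560 ≈ -0.20893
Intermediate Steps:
D(R, B) = -2 (D(R, B) = -4 - 1*(-2) = -4 + 2 = -2)
M = -1/320 (M = -1/(8*(42 - 2)) = -1/8/40 = -1/8*1/40 = -1/320 ≈ -0.0031250)
M*(67 + (76/28 + 80/(-28))) = -(67 + (76/28 + 80/(-28)))/320 = -(67 + (76*(1/28) + 80*(-1/28)))/320 = -(67 + (19/7 - 20/7))/320 = -(67 - 1/7)/320 = -1/320*468/7 = -117/560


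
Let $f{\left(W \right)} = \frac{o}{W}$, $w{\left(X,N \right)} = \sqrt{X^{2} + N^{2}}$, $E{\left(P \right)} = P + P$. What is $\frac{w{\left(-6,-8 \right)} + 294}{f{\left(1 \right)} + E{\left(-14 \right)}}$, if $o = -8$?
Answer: $- \frac{76}{9} \approx -8.4444$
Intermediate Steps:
$E{\left(P \right)} = 2 P$
$w{\left(X,N \right)} = \sqrt{N^{2} + X^{2}}$
$f{\left(W \right)} = - \frac{8}{W}$
$\frac{w{\left(-6,-8 \right)} + 294}{f{\left(1 \right)} + E{\left(-14 \right)}} = \frac{\sqrt{\left(-8\right)^{2} + \left(-6\right)^{2}} + 294}{- \frac{8}{1} + 2 \left(-14\right)} = \frac{\sqrt{64 + 36} + 294}{\left(-8\right) 1 - 28} = \frac{\sqrt{100} + 294}{-8 - 28} = \frac{10 + 294}{-36} = 304 \left(- \frac{1}{36}\right) = - \frac{76}{9}$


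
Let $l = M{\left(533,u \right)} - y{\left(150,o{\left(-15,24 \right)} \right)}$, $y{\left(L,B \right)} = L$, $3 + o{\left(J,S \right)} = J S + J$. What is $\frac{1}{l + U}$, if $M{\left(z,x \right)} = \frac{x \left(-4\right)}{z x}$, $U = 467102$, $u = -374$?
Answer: $\frac{533}{248885412} \approx 2.1415 \cdot 10^{-6}$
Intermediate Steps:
$o{\left(J,S \right)} = -3 + J + J S$ ($o{\left(J,S \right)} = -3 + \left(J S + J\right) = -3 + \left(J + J S\right) = -3 + J + J S$)
$M{\left(z,x \right)} = - \frac{4}{z}$ ($M{\left(z,x \right)} = \frac{\left(-4\right) x}{x z} = - 4 x \frac{1}{x z} = - \frac{4}{z}$)
$l = - \frac{79954}{533}$ ($l = - \frac{4}{533} - 150 = - \frac{79954}{533} \approx -150.01$)
$\frac{1}{l + U} = \frac{1}{- \frac{79954}{533} + 467102} = \frac{1}{\frac{248885412}{533}} = \frac{533}{248885412}$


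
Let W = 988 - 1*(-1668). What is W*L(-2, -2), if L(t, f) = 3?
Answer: 7968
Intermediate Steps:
W = 2656 (W = 988 + 1668 = 2656)
W*L(-2, -2) = 2656*3 = 7968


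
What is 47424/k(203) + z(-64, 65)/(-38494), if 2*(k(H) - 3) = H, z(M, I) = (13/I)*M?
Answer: 480405472/1058585 ≈ 453.82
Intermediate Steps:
z(M, I) = 13*M/I
k(H) = 3 + H/2
47424/k(203) + z(-64, 65)/(-38494) = 47424/(3 + (1/2)*203) + (13*(-64)/65)/(-38494) = 47424/(3 + 203/2) + (13*(-64)*(1/65))*(-1/38494) = 47424/(209/2) - 64/5*(-1/38494) = 47424*(2/209) + 32/96235 = 4992/11 + 32/96235 = 480405472/1058585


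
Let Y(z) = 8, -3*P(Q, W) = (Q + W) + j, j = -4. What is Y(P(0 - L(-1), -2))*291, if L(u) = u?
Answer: 2328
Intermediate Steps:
P(Q, W) = 4/3 - Q/3 - W/3 (P(Q, W) = -((Q + W) - 4)/3 = -(-4 + Q + W)/3 = 4/3 - Q/3 - W/3)
Y(P(0 - L(-1), -2))*291 = 8*291 = 2328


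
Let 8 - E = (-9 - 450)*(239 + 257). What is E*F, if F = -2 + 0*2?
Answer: -455344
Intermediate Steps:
F = -2 (F = -2 + 0 = -2)
E = 227672 (E = 8 - (-9 - 450)*(239 + 257) = 8 - (-459)*496 = 8 - 1*(-227664) = 8 + 227664 = 227672)
E*F = 227672*(-2) = -455344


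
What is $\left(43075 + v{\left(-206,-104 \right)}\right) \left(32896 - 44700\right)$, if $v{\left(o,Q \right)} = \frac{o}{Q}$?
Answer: $-508480681$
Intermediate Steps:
$\left(43075 + v{\left(-206,-104 \right)}\right) \left(32896 - 44700\right) = \left(43075 - \frac{206}{-104}\right) \left(32896 - 44700\right) = \left(43075 - - \frac{103}{52}\right) \left(-11804\right) = \left(43075 + \frac{103}{52}\right) \left(-11804\right) = \frac{2240003}{52} \left(-11804\right) = -508480681$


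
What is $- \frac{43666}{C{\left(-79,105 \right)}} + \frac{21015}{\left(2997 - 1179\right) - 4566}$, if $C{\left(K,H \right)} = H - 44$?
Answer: $- \frac{40425361}{55876} \approx -723.48$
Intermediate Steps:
$C{\left(K,H \right)} = -44 + H$
$- \frac{43666}{C{\left(-79,105 \right)}} + \frac{21015}{\left(2997 - 1179\right) - 4566} = - \frac{43666}{-44 + 105} + \frac{21015}{\left(2997 - 1179\right) - 4566} = - \frac{43666}{61} + \frac{21015}{\left(2997 - 1179\right) - 4566} = \left(-43666\right) \frac{1}{61} + \frac{21015}{1818 - 4566} = - \frac{43666}{61} + \frac{21015}{-2748} = - \frac{43666}{61} + 21015 \left(- \frac{1}{2748}\right) = - \frac{43666}{61} - \frac{7005}{916} = - \frac{40425361}{55876}$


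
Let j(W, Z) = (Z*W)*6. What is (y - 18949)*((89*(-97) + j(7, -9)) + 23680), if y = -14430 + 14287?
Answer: -280060548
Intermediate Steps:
y = -143
j(W, Z) = 6*W*Z (j(W, Z) = (W*Z)*6 = 6*W*Z)
(y - 18949)*((89*(-97) + j(7, -9)) + 23680) = (-143 - 18949)*((89*(-97) + 6*7*(-9)) + 23680) = -19092*((-8633 - 378) + 23680) = -19092*(-9011 + 23680) = -19092*14669 = -280060548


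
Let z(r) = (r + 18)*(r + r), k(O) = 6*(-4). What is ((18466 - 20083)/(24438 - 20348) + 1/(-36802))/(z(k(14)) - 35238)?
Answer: 14878231/1315170072750 ≈ 1.1313e-5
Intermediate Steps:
k(O) = -24
z(r) = 2*r*(18 + r) (z(r) = (18 + r)*(2*r) = 2*r*(18 + r))
((18466 - 20083)/(24438 - 20348) + 1/(-36802))/(z(k(14)) - 35238) = ((18466 - 20083)/(24438 - 20348) + 1/(-36802))/(2*(-24)*(18 - 24) - 35238) = (-1617/4090 - 1/36802)/(2*(-24)*(-6) - 35238) = (-1617*1/4090 - 1/36802)/(288 - 35238) = (-1617/4090 - 1/36802)/(-34950) = -14878231/37630045*(-1/34950) = 14878231/1315170072750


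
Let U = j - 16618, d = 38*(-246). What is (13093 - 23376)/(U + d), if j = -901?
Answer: 10283/26867 ≈ 0.38274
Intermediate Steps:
d = -9348
U = -17519 (U = -901 - 16618 = -17519)
(13093 - 23376)/(U + d) = (13093 - 23376)/(-17519 - 9348) = -10283/(-26867) = -10283*(-1/26867) = 10283/26867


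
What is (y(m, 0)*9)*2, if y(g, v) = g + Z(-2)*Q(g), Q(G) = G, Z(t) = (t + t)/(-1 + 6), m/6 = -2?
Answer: -216/5 ≈ -43.200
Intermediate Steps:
m = -12 (m = 6*(-2) = -12)
Z(t) = 2*t/5 (Z(t) = (2*t)/5 = (2*t)*(1/5) = 2*t/5)
y(g, v) = g/5 (y(g, v) = g + ((2/5)*(-2))*g = g - 4*g/5 = g/5)
(y(m, 0)*9)*2 = (((1/5)*(-12))*9)*2 = -12/5*9*2 = -108/5*2 = -216/5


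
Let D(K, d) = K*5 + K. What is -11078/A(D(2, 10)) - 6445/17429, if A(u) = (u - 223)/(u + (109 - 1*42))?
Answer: 15251838603/3677519 ≈ 4147.3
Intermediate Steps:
D(K, d) = 6*K (D(K, d) = 5*K + K = 6*K)
A(u) = (-223 + u)/(67 + u) (A(u) = (-223 + u)/(u + (109 - 42)) = (-223 + u)/(u + 67) = (-223 + u)/(67 + u))
-11078/A(D(2, 10)) - 6445/17429 = -11078*(67 + 6*2)/(-223 + 6*2) - 6445/17429 = -11078*(67 + 12)/(-223 + 12) - 6445*1/17429 = -11078/(-211/79) - 6445/17429 = -11078*(-79/211) - 6445/17429 = 875162/211 - 6445/17429 = 15251838603/3677519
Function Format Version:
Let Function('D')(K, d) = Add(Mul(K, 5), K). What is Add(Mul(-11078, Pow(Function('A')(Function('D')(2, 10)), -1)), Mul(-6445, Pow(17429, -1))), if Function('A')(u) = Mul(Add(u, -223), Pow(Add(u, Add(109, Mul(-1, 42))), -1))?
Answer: Rational(15251838603, 3677519) ≈ 4147.3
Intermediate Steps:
Function('D')(K, d) = Mul(6, K) (Function('D')(K, d) = Add(Mul(5, K), K) = Mul(6, K))
Function('A')(u) = Mul(Pow(Add(67, u), -1), Add(-223, u)) (Function('A')(u) = Mul(Add(-223, u), Pow(Add(u, Add(109, -42)), -1)) = Mul(Add(-223, u), Pow(Add(u, 67), -1)) = Mul(Add(-223, u), Pow(Add(67, u), -1)) = Mul(Pow(Add(67, u), -1), Add(-223, u)))
Add(Mul(-11078, Pow(Function('A')(Function('D')(2, 10)), -1)), Mul(-6445, Pow(17429, -1))) = Add(Mul(-11078, Pow(Mul(Pow(Add(67, Mul(6, 2)), -1), Add(-223, Mul(6, 2))), -1)), Mul(-6445, Pow(17429, -1))) = Add(Mul(-11078, Pow(Mul(Pow(Add(67, 12), -1), Add(-223, 12)), -1)), Mul(-6445, Rational(1, 17429))) = Add(Mul(-11078, Pow(Mul(Pow(79, -1), -211), -1)), Rational(-6445, 17429)) = Add(Mul(-11078, Pow(Mul(Rational(1, 79), -211), -1)), Rational(-6445, 17429)) = Add(Mul(-11078, Pow(Rational(-211, 79), -1)), Rational(-6445, 17429)) = Add(Mul(-11078, Rational(-79, 211)), Rational(-6445, 17429)) = Add(Rational(875162, 211), Rational(-6445, 17429)) = Rational(15251838603, 3677519)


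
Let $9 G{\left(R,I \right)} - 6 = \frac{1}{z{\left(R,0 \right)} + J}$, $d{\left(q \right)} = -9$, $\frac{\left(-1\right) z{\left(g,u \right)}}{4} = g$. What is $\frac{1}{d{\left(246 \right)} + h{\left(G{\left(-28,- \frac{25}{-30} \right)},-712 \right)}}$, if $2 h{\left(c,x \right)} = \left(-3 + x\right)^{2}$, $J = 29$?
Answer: $\frac{2}{511207} \approx 3.9123 \cdot 10^{-6}$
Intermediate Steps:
$z{\left(g,u \right)} = - 4 g$
$G{\left(R,I \right)} = \frac{2}{3} + \frac{1}{9 \left(29 - 4 R\right)}$ ($G{\left(R,I \right)} = \frac{2}{3} + \frac{1}{9 \left(- 4 R + 29\right)} = \frac{2}{3} + \frac{1}{9 \left(29 - 4 R\right)}$)
$h{\left(c,x \right)} = \frac{\left(-3 + x\right)^{2}}{2}$
$\frac{1}{d{\left(246 \right)} + h{\left(G{\left(-28,- \frac{25}{-30} \right)},-712 \right)}} = \frac{1}{-9 + \frac{\left(-3 - 712\right)^{2}}{2}} = \frac{1}{-9 + \frac{\left(-715\right)^{2}}{2}} = \frac{1}{-9 + \frac{1}{2} \cdot 511225} = \frac{1}{-9 + \frac{511225}{2}} = \frac{1}{\frac{511207}{2}} = \frac{2}{511207}$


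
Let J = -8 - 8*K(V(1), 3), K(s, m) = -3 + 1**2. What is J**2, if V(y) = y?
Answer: 64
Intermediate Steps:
K(s, m) = -2 (K(s, m) = -3 + 1 = -2)
J = 8 (J = -8 - 8*(-2) = -8 + 16 = 8)
J**2 = 8**2 = 64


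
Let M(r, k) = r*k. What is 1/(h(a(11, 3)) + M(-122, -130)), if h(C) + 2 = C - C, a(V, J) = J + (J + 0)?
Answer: 1/15858 ≈ 6.3060e-5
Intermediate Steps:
a(V, J) = 2*J (a(V, J) = J + J = 2*J)
h(C) = -2 (h(C) = -2 + (C - C) = -2 + 0 = -2)
M(r, k) = k*r
1/(h(a(11, 3)) + M(-122, -130)) = 1/(-2 - 130*(-122)) = 1/(-2 + 15860) = 1/15858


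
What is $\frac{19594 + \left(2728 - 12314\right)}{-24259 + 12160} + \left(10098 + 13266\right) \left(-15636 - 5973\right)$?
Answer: $- \frac{2036151505644}{4033} \approx -5.0487 \cdot 10^{8}$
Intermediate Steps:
$\frac{19594 + \left(2728 - 12314\right)}{-24259 + 12160} + \left(10098 + 13266\right) \left(-15636 - 5973\right) = \frac{19594 + \left(2728 - 12314\right)}{-12099} + 23364 \left(-21609\right) = \left(19594 - 9586\right) \left(- \frac{1}{12099}\right) - 504872676 = 10008 \left(- \frac{1}{12099}\right) - 504872676 = - \frac{3336}{4033} - 504872676 = - \frac{2036151505644}{4033}$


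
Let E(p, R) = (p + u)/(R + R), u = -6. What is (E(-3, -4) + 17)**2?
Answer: 21025/64 ≈ 328.52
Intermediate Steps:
E(p, R) = (-6 + p)/(2*R) (E(p, R) = (p - 6)/(R + R) = (-6 + p)/((2*R)) = (-6 + p)*(1/(2*R)) = (-6 + p)/(2*R))
(E(-3, -4) + 17)**2 = ((1/2)*(-6 - 3)/(-4) + 17)**2 = ((1/2)*(-1/4)*(-9) + 17)**2 = (9/8 + 17)**2 = (145/8)**2 = 21025/64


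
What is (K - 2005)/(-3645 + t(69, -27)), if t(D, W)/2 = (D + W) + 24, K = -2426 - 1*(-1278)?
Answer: 1051/1171 ≈ 0.89752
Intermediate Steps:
K = -1148 (K = -2426 + 1278 = -1148)
t(D, W) = 48 + 2*D + 2*W (t(D, W) = 2*((D + W) + 24) = 2*(24 + D + W) = 48 + 2*D + 2*W)
(K - 2005)/(-3645 + t(69, -27)) = (-1148 - 2005)/(-3645 + (48 + 2*69 + 2*(-27))) = -3153/(-3645 + (48 + 138 - 54)) = -3153/(-3645 + 132) = -3153/(-3513) = -3153*(-1/3513) = 1051/1171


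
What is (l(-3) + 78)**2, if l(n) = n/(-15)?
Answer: 152881/25 ≈ 6115.2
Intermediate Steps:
l(n) = -n/15 (l(n) = n*(-1/15) = -n/15)
(l(-3) + 78)**2 = (-1/15*(-3) + 78)**2 = (1/5 + 78)**2 = (391/5)**2 = 152881/25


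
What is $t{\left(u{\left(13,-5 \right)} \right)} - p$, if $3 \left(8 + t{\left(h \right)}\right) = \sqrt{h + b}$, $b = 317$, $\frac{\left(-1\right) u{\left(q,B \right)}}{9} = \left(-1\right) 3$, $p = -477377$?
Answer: $477369 + \frac{2 \sqrt{86}}{3} \approx 4.7738 \cdot 10^{5}$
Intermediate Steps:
$u{\left(q,B \right)} = 27$ ($u{\left(q,B \right)} = - 9 \left(\left(-1\right) 3\right) = \left(-9\right) \left(-3\right) = 27$)
$t{\left(h \right)} = -8 + \frac{\sqrt{317 + h}}{3}$ ($t{\left(h \right)} = -8 + \frac{\sqrt{h + 317}}{3} = -8 + \frac{\sqrt{317 + h}}{3}$)
$t{\left(u{\left(13,-5 \right)} \right)} - p = \left(-8 + \frac{\sqrt{317 + 27}}{3}\right) - -477377 = \left(-8 + \frac{\sqrt{344}}{3}\right) + 477377 = \left(-8 + \frac{2 \sqrt{86}}{3}\right) + 477377 = 477369 + \frac{2 \sqrt{86}}{3}$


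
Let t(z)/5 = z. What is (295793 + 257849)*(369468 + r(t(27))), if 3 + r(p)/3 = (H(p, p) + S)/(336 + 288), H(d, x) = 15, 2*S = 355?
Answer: 42546094669109/208 ≈ 2.0455e+11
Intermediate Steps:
S = 355/2 (S = (½)*355 = 355/2 ≈ 177.50)
t(z) = 5*z
r(p) = -3359/416 (r(p) = -9 + 3*((15 + 355/2)/(336 + 288)) = -9 + 3*((385/2)/624) = -9 + 3*((385/2)*(1/624)) = -9 + 3*(385/1248) = -9 + 385/416 = -3359/416)
(295793 + 257849)*(369468 + r(t(27))) = (295793 + 257849)*(369468 - 3359/416) = 553642*(153695329/416) = 42546094669109/208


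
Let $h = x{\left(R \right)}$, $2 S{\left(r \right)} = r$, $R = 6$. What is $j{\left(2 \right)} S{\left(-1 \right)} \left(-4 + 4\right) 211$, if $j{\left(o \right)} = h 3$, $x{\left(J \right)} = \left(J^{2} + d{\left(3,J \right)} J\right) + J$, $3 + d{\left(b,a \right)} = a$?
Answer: $0$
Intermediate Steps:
$d{\left(b,a \right)} = -3 + a$
$S{\left(r \right)} = \frac{r}{2}$
$x{\left(J \right)} = J + J^{2} + J \left(-3 + J\right)$ ($x{\left(J \right)} = \left(J^{2} + \left(-3 + J\right) J\right) + J = \left(J^{2} + J \left(-3 + J\right)\right) + J = J + J^{2} + J \left(-3 + J\right)$)
$h = 60$ ($h = 2 \cdot 6 \left(-1 + 6\right) = 2 \cdot 6 \cdot 5 = 60$)
$j{\left(o \right)} = 180$ ($j{\left(o \right)} = 60 \cdot 3 = 180$)
$j{\left(2 \right)} S{\left(-1 \right)} \left(-4 + 4\right) 211 = 180 \cdot \frac{1}{2} \left(-1\right) \left(-4 + 4\right) 211 = 180 \left(\left(- \frac{1}{2}\right) 0\right) 211 = 180 \cdot 0 \cdot 211 = 0 \cdot 211 = 0$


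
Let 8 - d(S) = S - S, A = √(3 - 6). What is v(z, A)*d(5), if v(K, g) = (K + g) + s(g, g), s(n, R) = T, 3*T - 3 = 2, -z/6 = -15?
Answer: 2200/3 + 8*I*√3 ≈ 733.33 + 13.856*I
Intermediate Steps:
z = 90 (z = -6*(-15) = 90)
A = I*√3 (A = √(-3) = I*√3 ≈ 1.732*I)
T = 5/3 (T = 1 + (⅓)*2 = 1 + ⅔ = 5/3 ≈ 1.6667)
s(n, R) = 5/3
d(S) = 8 (d(S) = 8 - (S - S) = 8 - 1*0 = 8 + 0 = 8)
v(K, g) = 5/3 + K + g (v(K, g) = (K + g) + 5/3 = 5/3 + K + g)
v(z, A)*d(5) = (5/3 + 90 + I*√3)*8 = (275/3 + I*√3)*8 = 2200/3 + 8*I*√3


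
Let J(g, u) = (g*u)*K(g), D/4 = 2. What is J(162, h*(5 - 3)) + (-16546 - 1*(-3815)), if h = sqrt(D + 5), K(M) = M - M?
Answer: -12731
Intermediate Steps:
D = 8 (D = 4*2 = 8)
K(M) = 0
h = sqrt(13) (h = sqrt(8 + 5) = sqrt(13) ≈ 3.6056)
J(g, u) = 0 (J(g, u) = (g*u)*0 = 0)
J(162, h*(5 - 3)) + (-16546 - 1*(-3815)) = 0 + (-16546 - 1*(-3815)) = 0 + (-16546 + 3815) = 0 - 12731 = -12731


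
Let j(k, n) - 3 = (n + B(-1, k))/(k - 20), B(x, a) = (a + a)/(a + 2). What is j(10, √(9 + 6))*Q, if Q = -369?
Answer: -2091/2 + 369*√15/10 ≈ -902.59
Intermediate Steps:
B(x, a) = 2*a/(2 + a) (B(x, a) = (2*a)/(2 + a) = 2*a/(2 + a))
j(k, n) = 3 + (n + 2*k/(2 + k))/(-20 + k) (j(k, n) = 3 + (n + 2*k/(2 + k))/(k - 20) = 3 + (n + 2*k/(2 + k))/(-20 + k))
j(10, √(9 + 6))*Q = ((2*10 + (2 + 10)*(-60 + √(9 + 6) + 3*10))/((-20 + 10)*(2 + 10)))*(-369) = ((20 + 12*(-60 + √15 + 30))/(-10*12))*(-369) = -⅒*1/12*(20 + 12*(-30 + √15))*(-369) = -⅒*1/12*(20 + (-360 + 12*√15))*(-369) = -⅒*1/12*(-340 + 12*√15)*(-369) = (17/6 - √15/10)*(-369) = -2091/2 + 369*√15/10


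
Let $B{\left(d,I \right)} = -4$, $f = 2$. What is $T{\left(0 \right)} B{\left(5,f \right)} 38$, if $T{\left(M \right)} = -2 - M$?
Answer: $304$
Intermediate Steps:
$T{\left(0 \right)} B{\left(5,f \right)} 38 = \left(-2 - 0\right) \left(-4\right) 38 = \left(-2 + 0\right) \left(-4\right) 38 = \left(-2\right) \left(-4\right) 38 = 8 \cdot 38 = 304$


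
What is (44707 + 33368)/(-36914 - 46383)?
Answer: -78075/83297 ≈ -0.93731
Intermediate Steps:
(44707 + 33368)/(-36914 - 46383) = 78075/(-83297) = 78075*(-1/83297) = -78075/83297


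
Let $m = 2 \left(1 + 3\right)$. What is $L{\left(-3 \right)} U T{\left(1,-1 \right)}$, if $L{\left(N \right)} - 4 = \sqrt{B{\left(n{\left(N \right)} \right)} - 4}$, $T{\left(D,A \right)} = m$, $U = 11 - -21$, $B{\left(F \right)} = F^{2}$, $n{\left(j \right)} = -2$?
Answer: $1024$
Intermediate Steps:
$U = 32$ ($U = 11 + 21 = 32$)
$m = 8$ ($m = 2 \cdot 4 = 8$)
$T{\left(D,A \right)} = 8$
$L{\left(N \right)} = 4$ ($L{\left(N \right)} = 4 + \sqrt{\left(-2\right)^{2} - 4} = 4 + \sqrt{4 - 4} = 4 + \sqrt{0} = 4 + 0 = 4$)
$L{\left(-3 \right)} U T{\left(1,-1 \right)} = 4 \cdot 32 \cdot 8 = 128 \cdot 8 = 1024$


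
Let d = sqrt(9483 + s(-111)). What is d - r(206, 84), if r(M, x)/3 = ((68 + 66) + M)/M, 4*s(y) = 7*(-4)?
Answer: -510/103 + 2*sqrt(2369) ≈ 92.393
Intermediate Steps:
s(y) = -7 (s(y) = (7*(-4))/4 = (1/4)*(-28) = -7)
r(M, x) = 3*(134 + M)/M (r(M, x) = 3*(((68 + 66) + M)/M) = 3*((134 + M)/M) = 3*(134 + M)/M)
d = 2*sqrt(2369) (d = sqrt(9483 - 7) = sqrt(9476) = 2*sqrt(2369) ≈ 97.345)
d - r(206, 84) = 2*sqrt(2369) - (3 + 402/206) = 2*sqrt(2369) - (3 + 402*(1/206)) = 2*sqrt(2369) - (3 + 201/103) = 2*sqrt(2369) - 1*510/103 = 2*sqrt(2369) - 510/103 = -510/103 + 2*sqrt(2369)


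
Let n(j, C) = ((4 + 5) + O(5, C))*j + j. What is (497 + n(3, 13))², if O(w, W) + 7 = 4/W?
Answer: 43428100/169 ≈ 2.5697e+5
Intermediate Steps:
O(w, W) = -7 + 4/W
n(j, C) = j + j*(2 + 4/C) (n(j, C) = ((4 + 5) + (-7 + 4/C))*j + j = (9 + (-7 + 4/C))*j + j = (2 + 4/C)*j + j = j*(2 + 4/C) + j = j + j*(2 + 4/C))
(497 + n(3, 13))² = (497 + 3*(4 + 3*13)/13)² = (497 + 3*(1/13)*(4 + 39))² = (497 + 3*(1/13)*43)² = (497 + 129/13)² = (6590/13)² = 43428100/169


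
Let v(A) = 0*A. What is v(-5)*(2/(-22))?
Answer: 0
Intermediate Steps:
v(A) = 0
v(-5)*(2/(-22)) = 0*(2/(-22)) = 0*(2*(-1/22)) = 0*(-1/11) = 0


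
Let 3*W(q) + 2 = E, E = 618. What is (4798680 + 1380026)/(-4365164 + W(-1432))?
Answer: -9268059/6547438 ≈ -1.4155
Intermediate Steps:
W(q) = 616/3 (W(q) = -⅔ + (⅓)*618 = -⅔ + 206 = 616/3)
(4798680 + 1380026)/(-4365164 + W(-1432)) = (4798680 + 1380026)/(-4365164 + 616/3) = 6178706/(-13094876/3) = 6178706*(-3/13094876) = -9268059/6547438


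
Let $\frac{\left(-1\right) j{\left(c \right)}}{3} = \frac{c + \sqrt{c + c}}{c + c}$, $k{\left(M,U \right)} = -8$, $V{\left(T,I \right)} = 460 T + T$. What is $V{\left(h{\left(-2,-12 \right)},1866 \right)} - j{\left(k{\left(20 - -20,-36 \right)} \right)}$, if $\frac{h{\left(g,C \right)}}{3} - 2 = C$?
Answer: $- \frac{27657}{2} - \frac{3 i}{4} \approx -13829.0 - 0.75 i$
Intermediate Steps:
$h{\left(g,C \right)} = 6 + 3 C$
$V{\left(T,I \right)} = 461 T$
$j{\left(c \right)} = - \frac{3 \left(c + \sqrt{2} \sqrt{c}\right)}{2 c}$ ($j{\left(c \right)} = - 3 \frac{c + \sqrt{c + c}}{c + c} = - 3 \frac{c + \sqrt{2 c}}{2 c} = - 3 \left(c + \sqrt{2} \sqrt{c}\right) \frac{1}{2 c} = - 3 \frac{c + \sqrt{2} \sqrt{c}}{2 c} = - \frac{3 \left(c + \sqrt{2} \sqrt{c}\right)}{2 c}$)
$V{\left(h{\left(-2,-12 \right)},1866 \right)} - j{\left(k{\left(20 - -20,-36 \right)} \right)} = 461 \left(6 + 3 \left(-12\right)\right) - \left(- \frac{3}{2} - \frac{3 \sqrt{2}}{2 \cdot 2 i \sqrt{2}}\right) = 461 \left(6 - 36\right) - \left(- \frac{3}{2} - \frac{3 \sqrt{2} \left(- \frac{i \sqrt{2}}{4}\right)}{2}\right) = 461 \left(-30\right) - \left(- \frac{3}{2} + \frac{3 i}{4}\right) = -13830 + \left(\frac{3}{2} - \frac{3 i}{4}\right) = - \frac{27657}{2} - \frac{3 i}{4}$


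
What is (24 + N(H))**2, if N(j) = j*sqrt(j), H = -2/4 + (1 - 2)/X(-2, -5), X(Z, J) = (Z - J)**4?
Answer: 2448308341/4251528 - 332*I*sqrt(166)/243 ≈ 575.87 - 17.603*I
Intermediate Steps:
H = -83/162 (H = -2/4 + (1 - 2)/((-5 - 1*(-2))**4) = -2*1/4 - 1/((-5 + 2)**4) = -1/2 - 1/((-3)**4) = -1/2 - 1/81 = -83/162 ≈ -0.51235)
N(j) = j**(3/2)
(24 + N(H))**2 = (24 + (-83/162)**(3/2))**2 = (24 - 83*I*sqrt(166)/2916)**2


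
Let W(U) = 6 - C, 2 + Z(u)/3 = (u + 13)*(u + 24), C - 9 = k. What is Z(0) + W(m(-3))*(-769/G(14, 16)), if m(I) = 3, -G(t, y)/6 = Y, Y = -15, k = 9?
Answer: 15488/15 ≈ 1032.5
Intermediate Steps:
G(t, y) = 90 (G(t, y) = -6*(-15) = 90)
C = 18 (C = 9 + 9 = 18)
Z(u) = -6 + 3*(13 + u)*(24 + u) (Z(u) = -6 + 3*((u + 13)*(u + 24)) = -6 + 3*((13 + u)*(24 + u)) = -6 + 3*(13 + u)*(24 + u))
W(U) = -12 (W(U) = 6 - 1*18 = 6 - 18 = -12)
Z(0) + W(m(-3))*(-769/G(14, 16)) = (930 + 3*0² + 111*0) - (-9228)/90 = (930 + 3*0 + 0) - (-9228)/90 = (930 + 0 + 0) - 12*(-769/90) = 930 + 1538/15 = 15488/15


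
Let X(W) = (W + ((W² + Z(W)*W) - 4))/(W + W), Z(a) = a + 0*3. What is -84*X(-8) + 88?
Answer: 697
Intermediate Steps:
Z(a) = a (Z(a) = a + 0 = a)
X(W) = (-4 + W + 2*W²)/(2*W) (X(W) = (W + ((W² + W*W) - 4))/(W + W) = (W + ((W² + W²) - 4))/((2*W)) = (W + (2*W² - 4))*(1/(2*W)) = (W + (-4 + 2*W²))*(1/(2*W)) = (-4 + W + 2*W²)*(1/(2*W)) = (-4 + W + 2*W²)/(2*W))
-84*X(-8) + 88 = -84*(½ - 8 - 2/(-8)) + 88 = -84*(½ - 8 - 2*(-⅛)) + 88 = -84*(½ - 8 + ¼) + 88 = -84*(-29/4) + 88 = 609 + 88 = 697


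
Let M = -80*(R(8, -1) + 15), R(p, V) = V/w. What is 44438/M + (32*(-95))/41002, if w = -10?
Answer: -24022621/651716 ≈ -36.861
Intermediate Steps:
R(p, V) = -V/10 (R(p, V) = V/(-10) = V*(-⅒) = -V/10)
M = -1208 (M = -80*(-⅒*(-1) + 15) = -80*(⅒ + 15) = -80*151/10 = -1208)
44438/M + (32*(-95))/41002 = 44438/(-1208) + (32*(-95))/41002 = 44438*(-1/1208) - 3040*1/41002 = -22219/604 - 80/1079 = -24022621/651716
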